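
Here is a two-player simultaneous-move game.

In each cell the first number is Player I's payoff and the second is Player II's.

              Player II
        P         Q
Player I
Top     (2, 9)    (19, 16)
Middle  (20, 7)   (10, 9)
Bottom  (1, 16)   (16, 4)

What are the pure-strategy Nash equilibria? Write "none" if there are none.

For each player, find the best response to each opponent profile; mutual best responses are the pure NE.
Player I against P: payoffs 2, 20, 1 → best response Middle.
Player I against Q: payoffs 19, 10, 16 → best response Top.
Player II against Top: payoffs 9, 16 → best response Q.
Player II against Middle: payoffs 7, 9 → best response Q.
Player II against Bottom: payoffs 16, 4 → best response P.
Mutual best responses: (Top, Q).

Pure NE: (Top, Q)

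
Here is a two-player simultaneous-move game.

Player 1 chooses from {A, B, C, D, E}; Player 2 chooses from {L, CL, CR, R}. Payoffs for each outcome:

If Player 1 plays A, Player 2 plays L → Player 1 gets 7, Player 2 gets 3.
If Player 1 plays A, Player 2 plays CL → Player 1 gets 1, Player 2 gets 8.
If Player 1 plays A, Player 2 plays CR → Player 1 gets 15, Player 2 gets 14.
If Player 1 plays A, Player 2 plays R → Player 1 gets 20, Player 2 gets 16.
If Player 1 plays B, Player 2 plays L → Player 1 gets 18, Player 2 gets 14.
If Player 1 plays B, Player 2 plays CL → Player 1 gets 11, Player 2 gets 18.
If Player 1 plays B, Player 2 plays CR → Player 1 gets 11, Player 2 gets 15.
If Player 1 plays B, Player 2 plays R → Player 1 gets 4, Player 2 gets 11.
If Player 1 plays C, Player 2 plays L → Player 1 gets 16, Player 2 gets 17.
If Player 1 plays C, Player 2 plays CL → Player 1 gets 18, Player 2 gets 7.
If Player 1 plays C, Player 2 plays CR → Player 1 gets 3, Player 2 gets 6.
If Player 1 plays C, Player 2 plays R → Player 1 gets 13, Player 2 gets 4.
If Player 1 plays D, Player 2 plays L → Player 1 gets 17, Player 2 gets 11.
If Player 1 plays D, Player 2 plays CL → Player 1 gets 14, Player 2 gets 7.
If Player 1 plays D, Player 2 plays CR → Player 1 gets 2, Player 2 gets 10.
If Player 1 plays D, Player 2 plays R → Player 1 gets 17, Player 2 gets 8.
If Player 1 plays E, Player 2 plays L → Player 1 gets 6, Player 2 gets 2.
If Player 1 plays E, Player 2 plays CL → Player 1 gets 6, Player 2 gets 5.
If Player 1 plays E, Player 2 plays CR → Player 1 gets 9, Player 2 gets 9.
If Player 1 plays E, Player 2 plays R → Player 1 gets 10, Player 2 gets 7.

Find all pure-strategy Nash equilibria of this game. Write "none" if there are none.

The unique pure-strategy Nash equilibrium is (A, R).

(A, L): Player 1 can switch to B (7 → 18). Not NE.
(A, CL): Player 1 can switch to B (1 → 11). Not NE.
(A, CR): Player 2 can switch to R (14 → 16). Not NE.
(A, R): Player 1 gets 20, best alternative 17; Player 2 gets 16, best alternative 14. No profitable deviation — NE.
(B, L): Player 2 can switch to CL (14 → 18). Not NE.
(B, CL): Player 1 can switch to C (11 → 18). Not NE.
(B, CR): Player 1 can switch to A (11 → 15). Not NE.
(B, R): Player 1 can switch to A (4 → 20). Not NE.
(C, L): Player 1 can switch to B (16 → 18). Not NE.
(The remaining 11 profiles each have a profitable deviation by the same check.)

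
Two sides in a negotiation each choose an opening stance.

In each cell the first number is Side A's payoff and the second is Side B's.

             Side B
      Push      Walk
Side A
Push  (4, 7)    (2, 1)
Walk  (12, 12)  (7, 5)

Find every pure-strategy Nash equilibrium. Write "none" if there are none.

(Push, Push): Side A can switch to Walk (4 → 12). Not NE.
(Push, Walk): Side A can switch to Walk (2 → 7). Not NE.
(Walk, Push): Side A gets 12, best alternative 4; Side B gets 12, best alternative 5. No profitable deviation — NE.
(Walk, Walk): Side B can switch to Push (5 → 12). Not NE.

(Walk, Push)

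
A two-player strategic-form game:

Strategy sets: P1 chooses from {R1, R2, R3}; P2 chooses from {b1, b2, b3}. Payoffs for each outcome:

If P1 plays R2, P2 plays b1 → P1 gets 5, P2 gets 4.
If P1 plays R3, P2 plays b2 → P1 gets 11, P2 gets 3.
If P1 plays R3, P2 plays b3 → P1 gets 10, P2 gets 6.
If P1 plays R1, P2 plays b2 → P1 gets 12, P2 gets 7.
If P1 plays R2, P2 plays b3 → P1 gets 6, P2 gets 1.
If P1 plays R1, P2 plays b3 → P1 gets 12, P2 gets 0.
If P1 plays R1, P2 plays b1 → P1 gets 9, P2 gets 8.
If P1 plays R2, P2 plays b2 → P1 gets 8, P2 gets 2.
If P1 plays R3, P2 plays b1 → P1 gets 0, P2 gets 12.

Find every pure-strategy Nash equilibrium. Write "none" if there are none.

Check each profile: it is a Nash equilibrium iff no player can strictly gain by switching unilaterally.
(R1, b1): P1 gets 9, best alternative 5; P2 gets 8, best alternative 7. No profitable deviation — NE.
(R1, b2): P2 can switch to b1 (7 → 8). Not NE.
(R1, b3): P2 can switch to b1 (0 → 8). Not NE.
(R2, b1): P1 can switch to R1 (5 → 9). Not NE.
(R2, b2): P1 can switch to R1 (8 → 12). Not NE.
(R2, b3): P1 can switch to R1 (6 → 12). Not NE.
(R3, b1): P1 can switch to R1 (0 → 9). Not NE.
(The remaining 2 profiles each have a profitable deviation by the same check.)

(R1, b1)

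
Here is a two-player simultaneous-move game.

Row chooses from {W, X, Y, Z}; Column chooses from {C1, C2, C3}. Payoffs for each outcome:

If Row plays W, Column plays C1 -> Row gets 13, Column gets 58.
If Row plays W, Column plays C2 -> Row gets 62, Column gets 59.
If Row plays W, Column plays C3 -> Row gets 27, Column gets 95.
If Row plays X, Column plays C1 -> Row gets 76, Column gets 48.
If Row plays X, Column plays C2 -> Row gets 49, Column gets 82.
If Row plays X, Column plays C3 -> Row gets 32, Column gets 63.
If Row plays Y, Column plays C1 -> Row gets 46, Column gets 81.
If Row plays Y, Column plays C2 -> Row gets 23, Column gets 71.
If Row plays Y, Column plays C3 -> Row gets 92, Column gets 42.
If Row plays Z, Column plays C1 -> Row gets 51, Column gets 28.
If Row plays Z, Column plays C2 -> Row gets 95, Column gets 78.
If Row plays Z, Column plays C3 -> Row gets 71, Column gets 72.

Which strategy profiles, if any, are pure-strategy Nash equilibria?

The unique pure-strategy Nash equilibrium is (Z, C2).

(W, C1): Row can switch to X (13 → 76). Not NE.
(W, C2): Row can switch to Z (62 → 95). Not NE.
(W, C3): Row can switch to X (27 → 32). Not NE.
(X, C1): Column can switch to C2 (48 → 82). Not NE.
(X, C2): Row can switch to W (49 → 62). Not NE.
(X, C3): Row can switch to Y (32 → 92). Not NE.
(Y, C1): Row can switch to X (46 → 76). Not NE.
(Y, C2): Row can switch to W (23 → 62). Not NE.
(Y, C3): Column can switch to C1 (42 → 81). Not NE.
(Z, C1): Row can switch to X (51 → 76). Not NE.
(Z, C2): Row gets 95, best alternative 62; Column gets 78, best alternative 72. No profitable deviation — NE.
(The remaining 1 profile has a profitable deviation by the same check.)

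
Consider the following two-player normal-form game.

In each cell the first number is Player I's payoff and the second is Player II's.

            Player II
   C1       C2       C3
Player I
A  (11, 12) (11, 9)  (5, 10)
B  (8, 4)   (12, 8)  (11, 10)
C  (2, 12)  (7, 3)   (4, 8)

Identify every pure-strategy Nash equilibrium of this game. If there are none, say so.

(A, C1), (B, C3)

Player I against C1: payoffs 11, 8, 2 → best response A.
Player I against C2: payoffs 11, 12, 7 → best response B.
Player I against C3: payoffs 5, 11, 4 → best response B.
Player II against A: payoffs 12, 9, 10 → best response C1.
Player II against B: payoffs 4, 8, 10 → best response C3.
Player II against C: payoffs 12, 3, 8 → best response C1.
Mutual best responses: (A, C1); (B, C3).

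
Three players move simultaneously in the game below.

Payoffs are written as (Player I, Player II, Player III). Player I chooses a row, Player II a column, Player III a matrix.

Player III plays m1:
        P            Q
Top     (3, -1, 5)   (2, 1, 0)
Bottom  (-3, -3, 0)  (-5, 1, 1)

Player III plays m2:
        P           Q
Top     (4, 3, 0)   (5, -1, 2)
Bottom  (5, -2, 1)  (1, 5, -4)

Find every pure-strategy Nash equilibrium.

Player I against (P, m1): payoffs 3, -3 → best response Top.
Player I against (P, m2): payoffs 4, 5 → best response Bottom.
Player I against (Q, m1): payoffs 2, -5 → best response Top.
Player I against (Q, m2): payoffs 5, 1 → best response Top.
Player II against (Top, m1): payoffs -1, 1 → best response Q.
Player II against (Top, m2): payoffs 3, -1 → best response P.
Player II against (Bottom, m1): payoffs -3, 1 → best response Q.
Player II against (Bottom, m2): payoffs -2, 5 → best response Q.
Player III against (Top, P): payoffs 5, 0 → best response m1.
Player III against (Top, Q): payoffs 0, 2 → best response m2.
Player III against (Bottom, P): payoffs 0, 1 → best response m2.
Player III against (Bottom, Q): payoffs 1, -4 → best response m1.
No profile is a mutual best response for all players.

none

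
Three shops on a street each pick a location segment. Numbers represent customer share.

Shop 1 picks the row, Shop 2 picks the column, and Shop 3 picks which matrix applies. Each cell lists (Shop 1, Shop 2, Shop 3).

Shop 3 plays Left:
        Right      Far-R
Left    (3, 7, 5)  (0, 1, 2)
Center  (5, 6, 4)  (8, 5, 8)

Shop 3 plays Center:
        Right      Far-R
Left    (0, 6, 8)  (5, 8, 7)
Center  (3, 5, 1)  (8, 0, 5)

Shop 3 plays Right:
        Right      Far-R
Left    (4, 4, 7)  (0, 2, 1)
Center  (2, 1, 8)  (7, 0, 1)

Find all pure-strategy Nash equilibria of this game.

This game has no pure Nash equilibrium.

Shop 1 against (Right, Left): payoffs 3, 5 → best response Center.
Shop 1 against (Right, Center): payoffs 0, 3 → best response Center.
Shop 1 against (Right, Right): payoffs 4, 2 → best response Left.
Shop 1 against (Far-R, Left): payoffs 0, 8 → best response Center.
Shop 1 against (Far-R, Center): payoffs 5, 8 → best response Center.
Shop 1 against (Far-R, Right): payoffs 0, 7 → best response Center.
Shop 2 against (Left, Left): payoffs 7, 1 → best response Right.
Shop 2 against (Left, Center): payoffs 6, 8 → best response Far-R.
Shop 2 against (Left, Right): payoffs 4, 2 → best response Right.
Shop 2 against (Center, Left): payoffs 6, 5 → best response Right.
Shop 2 against (Center, Center): payoffs 5, 0 → best response Right.
Shop 2 against (Center, Right): payoffs 1, 0 → best response Right.
Shop 3 against (Left, Right): payoffs 5, 8, 7 → best response Center.
Shop 3 against (Left, Far-R): payoffs 2, 7, 1 → best response Center.
Shop 3 against (Center, Right): payoffs 4, 1, 8 → best response Right.
Shop 3 against (Center, Far-R): payoffs 8, 5, 1 → best response Left.
No profile is a mutual best response for all players.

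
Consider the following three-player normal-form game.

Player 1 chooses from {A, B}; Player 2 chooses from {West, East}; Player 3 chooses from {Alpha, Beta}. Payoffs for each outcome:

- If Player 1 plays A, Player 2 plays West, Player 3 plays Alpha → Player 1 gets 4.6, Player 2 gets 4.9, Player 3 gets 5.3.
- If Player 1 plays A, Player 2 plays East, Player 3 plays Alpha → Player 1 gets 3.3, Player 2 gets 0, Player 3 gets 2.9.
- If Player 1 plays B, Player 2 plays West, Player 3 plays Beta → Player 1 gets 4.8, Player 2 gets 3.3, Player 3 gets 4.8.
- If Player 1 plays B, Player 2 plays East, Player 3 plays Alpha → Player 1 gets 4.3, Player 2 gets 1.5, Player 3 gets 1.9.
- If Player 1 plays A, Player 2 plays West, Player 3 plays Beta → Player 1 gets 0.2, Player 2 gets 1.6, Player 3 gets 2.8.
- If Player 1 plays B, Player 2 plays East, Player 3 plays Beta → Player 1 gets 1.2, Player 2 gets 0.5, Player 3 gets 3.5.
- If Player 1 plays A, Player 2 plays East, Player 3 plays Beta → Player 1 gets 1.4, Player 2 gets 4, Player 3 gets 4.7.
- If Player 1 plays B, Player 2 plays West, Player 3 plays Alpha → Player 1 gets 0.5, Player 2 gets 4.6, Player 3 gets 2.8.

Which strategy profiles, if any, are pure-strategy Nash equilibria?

The pure Nash equilibria are (A, West, Alpha); (A, East, Beta); (B, West, Beta).

For each player, find the best response to each opponent profile; mutual best responses are the pure NE.
Player 1 against (West, Alpha): payoffs 4.6, 0.5 → best response A.
Player 1 against (West, Beta): payoffs 0.2, 4.8 → best response B.
Player 1 against (East, Alpha): payoffs 3.3, 4.3 → best response B.
Player 1 against (East, Beta): payoffs 1.4, 1.2 → best response A.
Player 2 against (A, Alpha): payoffs 4.9, 0 → best response West.
Player 2 against (A, Beta): payoffs 1.6, 4 → best response East.
Player 2 against (B, Alpha): payoffs 4.6, 1.5 → best response West.
Player 2 against (B, Beta): payoffs 3.3, 0.5 → best response West.
Player 3 against (A, West): payoffs 5.3, 2.8 → best response Alpha.
Player 3 against (A, East): payoffs 2.9, 4.7 → best response Beta.
Player 3 against (B, West): payoffs 2.8, 4.8 → best response Beta.
Player 3 against (B, East): payoffs 1.9, 3.5 → best response Beta.
Mutual best responses: (A, West, Alpha); (A, East, Beta); (B, West, Beta).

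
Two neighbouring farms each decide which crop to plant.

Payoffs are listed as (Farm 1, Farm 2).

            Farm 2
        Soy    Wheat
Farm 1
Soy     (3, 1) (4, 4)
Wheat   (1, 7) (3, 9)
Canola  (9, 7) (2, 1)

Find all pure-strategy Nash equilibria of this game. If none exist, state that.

Farm 1 against Soy: payoffs 3, 1, 9 → best response Canola.
Farm 1 against Wheat: payoffs 4, 3, 2 → best response Soy.
Farm 2 against Soy: payoffs 1, 4 → best response Wheat.
Farm 2 against Wheat: payoffs 7, 9 → best response Wheat.
Farm 2 against Canola: payoffs 7, 1 → best response Soy.
Mutual best responses: (Soy, Wheat); (Canola, Soy).

The pure Nash equilibria are (Soy, Wheat); (Canola, Soy).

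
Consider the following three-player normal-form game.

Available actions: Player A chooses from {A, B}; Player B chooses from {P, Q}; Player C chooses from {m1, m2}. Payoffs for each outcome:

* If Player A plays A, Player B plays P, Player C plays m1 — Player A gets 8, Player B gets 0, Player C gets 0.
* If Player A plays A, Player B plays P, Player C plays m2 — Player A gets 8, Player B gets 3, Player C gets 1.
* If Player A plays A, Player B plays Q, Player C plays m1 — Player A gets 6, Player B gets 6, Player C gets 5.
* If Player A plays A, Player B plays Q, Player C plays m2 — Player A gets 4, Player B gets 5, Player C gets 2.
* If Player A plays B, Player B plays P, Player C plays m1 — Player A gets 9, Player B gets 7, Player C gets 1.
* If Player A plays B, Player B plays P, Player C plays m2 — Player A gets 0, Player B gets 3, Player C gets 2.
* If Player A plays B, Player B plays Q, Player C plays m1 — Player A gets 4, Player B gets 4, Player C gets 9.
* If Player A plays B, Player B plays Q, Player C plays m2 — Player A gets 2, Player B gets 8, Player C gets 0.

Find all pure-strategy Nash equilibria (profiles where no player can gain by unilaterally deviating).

The unique pure-strategy Nash equilibrium is (A, Q, m1).

Player A against (P, m1): payoffs 8, 9 → best response B.
Player A against (P, m2): payoffs 8, 0 → best response A.
Player A against (Q, m1): payoffs 6, 4 → best response A.
Player A against (Q, m2): payoffs 4, 2 → best response A.
Player B against (A, m1): payoffs 0, 6 → best response Q.
Player B against (A, m2): payoffs 3, 5 → best response Q.
Player B against (B, m1): payoffs 7, 4 → best response P.
Player B against (B, m2): payoffs 3, 8 → best response Q.
Player C against (A, P): payoffs 0, 1 → best response m2.
Player C against (A, Q): payoffs 5, 2 → best response m1.
Player C against (B, P): payoffs 1, 2 → best response m2.
Player C against (B, Q): payoffs 9, 0 → best response m1.
Mutual best responses: (A, Q, m1).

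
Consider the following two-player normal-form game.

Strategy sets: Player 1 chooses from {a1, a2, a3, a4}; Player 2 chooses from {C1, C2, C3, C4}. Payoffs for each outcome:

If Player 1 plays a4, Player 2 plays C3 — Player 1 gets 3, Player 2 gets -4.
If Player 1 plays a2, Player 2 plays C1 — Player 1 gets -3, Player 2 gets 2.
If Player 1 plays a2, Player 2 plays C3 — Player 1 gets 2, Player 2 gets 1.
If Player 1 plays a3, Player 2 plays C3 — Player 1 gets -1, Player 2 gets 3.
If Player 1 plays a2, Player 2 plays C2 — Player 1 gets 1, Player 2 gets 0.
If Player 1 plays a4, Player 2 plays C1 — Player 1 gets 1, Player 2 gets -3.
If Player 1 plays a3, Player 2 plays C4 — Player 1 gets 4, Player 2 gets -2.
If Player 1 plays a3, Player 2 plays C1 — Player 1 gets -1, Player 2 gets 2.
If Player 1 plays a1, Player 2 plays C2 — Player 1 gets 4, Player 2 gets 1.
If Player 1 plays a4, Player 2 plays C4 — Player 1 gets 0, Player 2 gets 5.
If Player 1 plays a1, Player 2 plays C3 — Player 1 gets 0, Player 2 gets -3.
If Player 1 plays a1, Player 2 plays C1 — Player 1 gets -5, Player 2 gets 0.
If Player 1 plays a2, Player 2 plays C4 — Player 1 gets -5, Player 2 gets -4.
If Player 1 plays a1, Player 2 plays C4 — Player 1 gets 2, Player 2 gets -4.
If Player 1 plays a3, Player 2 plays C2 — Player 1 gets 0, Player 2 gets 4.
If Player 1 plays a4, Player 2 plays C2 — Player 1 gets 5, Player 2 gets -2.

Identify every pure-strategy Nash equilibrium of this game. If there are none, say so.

There is no pure-strategy Nash equilibrium.

Player 1 against C1: payoffs -5, -3, -1, 1 → best response a4.
Player 1 against C2: payoffs 4, 1, 0, 5 → best response a4.
Player 1 against C3: payoffs 0, 2, -1, 3 → best response a4.
Player 1 against C4: payoffs 2, -5, 4, 0 → best response a3.
Player 2 against a1: payoffs 0, 1, -3, -4 → best response C2.
Player 2 against a2: payoffs 2, 0, 1, -4 → best response C1.
Player 2 against a3: payoffs 2, 4, 3, -2 → best response C2.
Player 2 against a4: payoffs -3, -2, -4, 5 → best response C4.
No profile is a mutual best response for all players.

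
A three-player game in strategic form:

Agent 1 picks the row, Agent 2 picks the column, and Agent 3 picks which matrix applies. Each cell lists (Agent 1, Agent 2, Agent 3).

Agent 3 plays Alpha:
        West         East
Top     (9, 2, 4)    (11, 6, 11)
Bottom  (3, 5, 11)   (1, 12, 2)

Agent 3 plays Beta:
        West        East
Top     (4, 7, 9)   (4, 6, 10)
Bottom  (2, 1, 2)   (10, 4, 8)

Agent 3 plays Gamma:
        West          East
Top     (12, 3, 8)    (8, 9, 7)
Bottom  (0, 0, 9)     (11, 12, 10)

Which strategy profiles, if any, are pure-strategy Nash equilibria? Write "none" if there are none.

Agent 1 against (West, Alpha): payoffs 9, 3 → best response Top.
Agent 1 against (West, Beta): payoffs 4, 2 → best response Top.
Agent 1 against (West, Gamma): payoffs 12, 0 → best response Top.
Agent 1 against (East, Alpha): payoffs 11, 1 → best response Top.
Agent 1 against (East, Beta): payoffs 4, 10 → best response Bottom.
Agent 1 against (East, Gamma): payoffs 8, 11 → best response Bottom.
Agent 2 against (Top, Alpha): payoffs 2, 6 → best response East.
Agent 2 against (Top, Beta): payoffs 7, 6 → best response West.
Agent 2 against (Top, Gamma): payoffs 3, 9 → best response East.
Agent 2 against (Bottom, Alpha): payoffs 5, 12 → best response East.
Agent 2 against (Bottom, Beta): payoffs 1, 4 → best response East.
Agent 2 against (Bottom, Gamma): payoffs 0, 12 → best response East.
Agent 3 against (Top, West): payoffs 4, 9, 8 → best response Beta.
Agent 3 against (Top, East): payoffs 11, 10, 7 → best response Alpha.
Agent 3 against (Bottom, West): payoffs 11, 2, 9 → best response Alpha.
Agent 3 against (Bottom, East): payoffs 2, 8, 10 → best response Gamma.
Mutual best responses: (Top, West, Beta); (Top, East, Alpha); (Bottom, East, Gamma).

Pure-strategy Nash equilibria: (Top, West, Beta); (Top, East, Alpha); (Bottom, East, Gamma)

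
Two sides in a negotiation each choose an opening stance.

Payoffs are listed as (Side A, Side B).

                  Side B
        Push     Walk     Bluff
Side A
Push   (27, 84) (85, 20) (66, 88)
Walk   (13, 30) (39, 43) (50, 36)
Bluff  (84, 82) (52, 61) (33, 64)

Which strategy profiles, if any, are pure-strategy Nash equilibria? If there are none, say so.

For each player, find the best response to each opponent profile; mutual best responses are the pure NE.
Side A against Push: payoffs 27, 13, 84 → best response Bluff.
Side A against Walk: payoffs 85, 39, 52 → best response Push.
Side A against Bluff: payoffs 66, 50, 33 → best response Push.
Side B against Push: payoffs 84, 20, 88 → best response Bluff.
Side B against Walk: payoffs 30, 43, 36 → best response Walk.
Side B against Bluff: payoffs 82, 61, 64 → best response Push.
Mutual best responses: (Push, Bluff); (Bluff, Push).

(Push, Bluff) and (Bluff, Push)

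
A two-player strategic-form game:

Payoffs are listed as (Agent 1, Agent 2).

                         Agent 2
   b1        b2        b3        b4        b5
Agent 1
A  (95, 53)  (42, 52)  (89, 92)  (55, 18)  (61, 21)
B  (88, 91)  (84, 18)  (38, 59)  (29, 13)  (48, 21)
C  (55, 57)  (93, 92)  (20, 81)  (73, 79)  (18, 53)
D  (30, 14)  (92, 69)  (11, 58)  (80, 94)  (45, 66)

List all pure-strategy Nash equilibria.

(A, b1): Agent 2 can switch to b3 (53 → 92). Not NE.
(A, b2): Agent 1 can switch to B (42 → 84). Not NE.
(A, b3): Agent 1 gets 89, best alternative 38; Agent 2 gets 92, best alternative 53. No profitable deviation — NE.
(A, b4): Agent 1 can switch to C (55 → 73). Not NE.
(A, b5): Agent 2 can switch to b1 (21 → 53). Not NE.
(B, b1): Agent 1 can switch to A (88 → 95). Not NE.
(B, b2): Agent 1 can switch to C (84 → 93). Not NE.
(C, b2): Agent 1 gets 93, best alternative 92; Agent 2 gets 92, best alternative 81. No profitable deviation — NE.
(D, b4): Agent 1 gets 80, best alternative 73; Agent 2 gets 94, best alternative 69. No profitable deviation — NE.
(The remaining 11 profiles each have a profitable deviation by the same check.)

The pure Nash equilibria are (A, b3); (C, b2); (D, b4).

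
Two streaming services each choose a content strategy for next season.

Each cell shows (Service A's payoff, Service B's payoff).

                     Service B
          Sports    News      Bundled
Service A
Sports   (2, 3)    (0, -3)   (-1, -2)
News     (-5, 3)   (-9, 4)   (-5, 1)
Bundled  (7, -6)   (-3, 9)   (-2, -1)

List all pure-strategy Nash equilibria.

This game has no pure Nash equilibrium.

Check each profile: it is a Nash equilibrium iff no player can strictly gain by switching unilaterally.
(Sports, Sports): Service A can switch to Bundled (2 → 7). Not NE.
(Sports, News): Service B can switch to Sports (-3 → 3). Not NE.
(Sports, Bundled): Service B can switch to Sports (-2 → 3). Not NE.
(News, Sports): Service A can switch to Sports (-5 → 2). Not NE.
(News, News): Service A can switch to Sports (-9 → 0). Not NE.
(News, Bundled): Service A can switch to Sports (-5 → -1). Not NE.
(The remaining 3 profiles each have a profitable deviation by the same check.)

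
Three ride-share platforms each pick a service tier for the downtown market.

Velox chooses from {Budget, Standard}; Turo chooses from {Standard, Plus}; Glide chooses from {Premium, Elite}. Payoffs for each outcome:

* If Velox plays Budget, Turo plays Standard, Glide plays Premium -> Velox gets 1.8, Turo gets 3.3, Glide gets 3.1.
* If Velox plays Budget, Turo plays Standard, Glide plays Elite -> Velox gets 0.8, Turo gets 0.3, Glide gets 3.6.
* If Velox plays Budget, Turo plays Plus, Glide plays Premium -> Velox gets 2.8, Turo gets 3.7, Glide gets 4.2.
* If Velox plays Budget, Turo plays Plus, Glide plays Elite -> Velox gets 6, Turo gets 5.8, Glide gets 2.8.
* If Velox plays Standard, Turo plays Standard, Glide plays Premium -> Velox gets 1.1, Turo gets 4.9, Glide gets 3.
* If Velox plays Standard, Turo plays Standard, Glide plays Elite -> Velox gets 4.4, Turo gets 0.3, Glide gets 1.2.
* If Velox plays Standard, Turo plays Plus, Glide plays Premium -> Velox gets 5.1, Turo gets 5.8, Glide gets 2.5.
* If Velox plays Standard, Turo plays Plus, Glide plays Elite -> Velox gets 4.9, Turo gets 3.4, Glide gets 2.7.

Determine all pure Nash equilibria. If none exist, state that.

No pure-strategy Nash equilibrium.

For each strategy profile, look for a profitable unilateral deviation.
(Budget, Standard, Premium): Turo can switch to Plus (3.3 → 3.7). Not NE.
(Budget, Standard, Elite): Velox can switch to Standard (0.8 → 4.4). Not NE.
(Budget, Plus, Premium): Velox can switch to Standard (2.8 → 5.1). Not NE.
(Budget, Plus, Elite): Glide can switch to Premium (2.8 → 4.2). Not NE.
(Standard, Standard, Premium): Velox can switch to Budget (1.1 → 1.8). Not NE.
(Standard, Standard, Elite): Turo can switch to Plus (0.3 → 3.4). Not NE.
(The remaining 2 profiles each have a profitable deviation by the same check.)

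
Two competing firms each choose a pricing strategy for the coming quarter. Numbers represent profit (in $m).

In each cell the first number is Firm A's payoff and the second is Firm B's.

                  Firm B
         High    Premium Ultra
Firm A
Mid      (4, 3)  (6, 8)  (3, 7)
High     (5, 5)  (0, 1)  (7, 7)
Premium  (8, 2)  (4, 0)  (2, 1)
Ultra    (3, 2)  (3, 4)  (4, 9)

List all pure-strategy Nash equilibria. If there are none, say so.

The pure Nash equilibria are (Mid, Premium), (High, Ultra), (Premium, High).

(Mid, High): Firm A can switch to High (4 → 5). Not NE.
(Mid, Premium): Firm A gets 6, best alternative 4; Firm B gets 8, best alternative 7. No profitable deviation — NE.
(Mid, Ultra): Firm A can switch to High (3 → 7). Not NE.
(High, High): Firm A can switch to Premium (5 → 8). Not NE.
(High, Premium): Firm A can switch to Mid (0 → 6). Not NE.
(High, Ultra): Firm A gets 7, best alternative 4; Firm B gets 7, best alternative 5. No profitable deviation — NE.
(Premium, High): Firm A gets 8, best alternative 5; Firm B gets 2, best alternative 1. No profitable deviation — NE.
(Premium, Premium): Firm A can switch to Mid (4 → 6). Not NE.
(Premium, Ultra): Firm A can switch to Mid (2 → 3). Not NE.
(Ultra, High): Firm A can switch to Mid (3 → 4). Not NE.
(Ultra, Premium): Firm A can switch to Mid (3 → 6). Not NE.
(Ultra, Ultra): Firm A can switch to High (4 → 7). Not NE.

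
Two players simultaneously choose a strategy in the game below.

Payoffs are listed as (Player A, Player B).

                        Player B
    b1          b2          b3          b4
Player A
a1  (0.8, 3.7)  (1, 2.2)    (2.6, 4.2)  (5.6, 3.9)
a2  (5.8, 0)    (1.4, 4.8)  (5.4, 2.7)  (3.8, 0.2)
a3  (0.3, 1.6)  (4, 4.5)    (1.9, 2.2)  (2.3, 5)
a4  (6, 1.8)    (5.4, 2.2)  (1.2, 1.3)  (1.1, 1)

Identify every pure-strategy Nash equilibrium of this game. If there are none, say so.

(a1, b1): Player A can switch to a2 (0.8 → 5.8). Not NE.
(a1, b2): Player A can switch to a2 (1 → 1.4). Not NE.
(a1, b3): Player A can switch to a2 (2.6 → 5.4). Not NE.
(a1, b4): Player B can switch to b3 (3.9 → 4.2). Not NE.
(a2, b1): Player A can switch to a4 (5.8 → 6). Not NE.
(a2, b2): Player A can switch to a3 (1.4 → 4). Not NE.
(a2, b3): Player B can switch to b2 (2.7 → 4.8). Not NE.
(a2, b4): Player A can switch to a1 (3.8 → 5.6). Not NE.
(a3, b1): Player A can switch to a1 (0.3 → 0.8). Not NE.
(a3, b2): Player A can switch to a4 (4 → 5.4). Not NE.
(a3, b3): Player A can switch to a1 (1.9 → 2.6). Not NE.
(a3, b4): Player A can switch to a1 (2.3 → 5.6). Not NE.
(a4, b2): Player A gets 5.4, best alternative 4; Player B gets 2.2, best alternative 1.8. No profitable deviation — NE.
(The remaining 3 profiles each have a profitable deviation by the same check.)

(a4, b2)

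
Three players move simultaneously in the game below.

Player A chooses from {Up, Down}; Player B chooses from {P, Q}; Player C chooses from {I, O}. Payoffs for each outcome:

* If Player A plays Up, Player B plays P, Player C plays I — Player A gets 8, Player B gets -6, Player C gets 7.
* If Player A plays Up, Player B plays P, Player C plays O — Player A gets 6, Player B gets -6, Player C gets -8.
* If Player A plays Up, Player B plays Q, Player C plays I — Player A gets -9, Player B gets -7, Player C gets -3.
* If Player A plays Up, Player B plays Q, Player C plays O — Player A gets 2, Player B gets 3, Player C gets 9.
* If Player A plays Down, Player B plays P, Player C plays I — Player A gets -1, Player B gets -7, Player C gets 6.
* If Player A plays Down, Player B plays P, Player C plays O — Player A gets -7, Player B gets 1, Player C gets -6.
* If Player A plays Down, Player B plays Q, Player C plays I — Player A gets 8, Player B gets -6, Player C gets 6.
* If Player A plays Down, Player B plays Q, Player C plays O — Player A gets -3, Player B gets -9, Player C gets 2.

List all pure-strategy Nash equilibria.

The pure Nash equilibria are (Up, P, I) and (Up, Q, O) and (Down, Q, I).

(Up, P, I): Player A gets 8, best alternative -1; Player B gets -6, best alternative -7; Player C gets 7, best alternative -8. No profitable deviation — NE.
(Up, P, O): Player B can switch to Q (-6 → 3). Not NE.
(Up, Q, I): Player A can switch to Down (-9 → 8). Not NE.
(Up, Q, O): Player A gets 2, best alternative -3; Player B gets 3, best alternative -6; Player C gets 9, best alternative -3. No profitable deviation — NE.
(Down, P, I): Player A can switch to Up (-1 → 8). Not NE.
(Down, P, O): Player A can switch to Up (-7 → 6). Not NE.
(Down, Q, I): Player A gets 8, best alternative -9; Player B gets -6, best alternative -7; Player C gets 6, best alternative 2. No profitable deviation — NE.
(Down, Q, O): Player A can switch to Up (-3 → 2). Not NE.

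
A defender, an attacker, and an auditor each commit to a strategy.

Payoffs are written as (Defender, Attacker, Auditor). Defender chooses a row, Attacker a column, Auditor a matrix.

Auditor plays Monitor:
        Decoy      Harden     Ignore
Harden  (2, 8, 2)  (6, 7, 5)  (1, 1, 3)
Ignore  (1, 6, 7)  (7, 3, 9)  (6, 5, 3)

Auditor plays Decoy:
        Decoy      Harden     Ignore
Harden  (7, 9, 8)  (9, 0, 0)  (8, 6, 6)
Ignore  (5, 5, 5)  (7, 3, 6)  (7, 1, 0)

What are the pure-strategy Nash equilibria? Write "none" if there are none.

Pure NE: (Harden, Decoy, Decoy)

For each player, find the best response to each opponent profile; mutual best responses are the pure NE.
Defender against (Decoy, Monitor): payoffs 2, 1 → best response Harden.
Defender against (Decoy, Decoy): payoffs 7, 5 → best response Harden.
Defender against (Harden, Monitor): payoffs 6, 7 → best response Ignore.
Defender against (Harden, Decoy): payoffs 9, 7 → best response Harden.
Defender against (Ignore, Monitor): payoffs 1, 6 → best response Ignore.
Defender against (Ignore, Decoy): payoffs 8, 7 → best response Harden.
Attacker against (Harden, Monitor): payoffs 8, 7, 1 → best response Decoy.
Attacker against (Harden, Decoy): payoffs 9, 0, 6 → best response Decoy.
Attacker against (Ignore, Monitor): payoffs 6, 3, 5 → best response Decoy.
Attacker against (Ignore, Decoy): payoffs 5, 3, 1 → best response Decoy.
Auditor against (Harden, Decoy): payoffs 2, 8 → best response Decoy.
Auditor against (Harden, Harden): payoffs 5, 0 → best response Monitor.
Auditor against (Harden, Ignore): payoffs 3, 6 → best response Decoy.
Auditor against (Ignore, Decoy): payoffs 7, 5 → best response Monitor.
Auditor against (Ignore, Harden): payoffs 9, 6 → best response Monitor.
Auditor against (Ignore, Ignore): payoffs 3, 0 → best response Monitor.
Mutual best responses: (Harden, Decoy, Decoy).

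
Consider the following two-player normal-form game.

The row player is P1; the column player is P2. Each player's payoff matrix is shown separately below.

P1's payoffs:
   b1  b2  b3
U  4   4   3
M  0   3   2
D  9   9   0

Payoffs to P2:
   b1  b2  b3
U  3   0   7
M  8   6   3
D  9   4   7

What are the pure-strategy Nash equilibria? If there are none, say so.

(U, b3), (D, b1)

For each player, find the best response to each opponent profile; mutual best responses are the pure NE.
P1 against b1: payoffs 4, 0, 9 → best response D.
P1 against b2: payoffs 4, 3, 9 → best response D.
P1 against b3: payoffs 3, 2, 0 → best response U.
P2 against U: payoffs 3, 0, 7 → best response b3.
P2 against M: payoffs 8, 6, 3 → best response b1.
P2 against D: payoffs 9, 4, 7 → best response b1.
Mutual best responses: (U, b3); (D, b1).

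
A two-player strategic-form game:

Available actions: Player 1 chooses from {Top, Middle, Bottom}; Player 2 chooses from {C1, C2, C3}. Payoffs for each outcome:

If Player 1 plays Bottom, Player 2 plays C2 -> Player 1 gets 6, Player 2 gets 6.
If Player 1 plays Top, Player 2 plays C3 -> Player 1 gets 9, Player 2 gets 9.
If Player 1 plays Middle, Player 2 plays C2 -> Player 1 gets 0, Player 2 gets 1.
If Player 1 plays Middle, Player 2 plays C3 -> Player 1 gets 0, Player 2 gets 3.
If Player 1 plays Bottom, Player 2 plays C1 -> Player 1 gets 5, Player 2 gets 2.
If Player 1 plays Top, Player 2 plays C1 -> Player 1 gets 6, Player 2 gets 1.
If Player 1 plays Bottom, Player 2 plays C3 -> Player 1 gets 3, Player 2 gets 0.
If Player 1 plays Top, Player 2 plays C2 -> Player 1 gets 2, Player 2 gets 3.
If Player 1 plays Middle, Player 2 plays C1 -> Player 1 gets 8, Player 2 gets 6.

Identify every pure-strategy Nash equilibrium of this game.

(Top, C3) and (Middle, C1) and (Bottom, C2)

Player 1 against C1: payoffs 6, 8, 5 → best response Middle.
Player 1 against C2: payoffs 2, 0, 6 → best response Bottom.
Player 1 against C3: payoffs 9, 0, 3 → best response Top.
Player 2 against Top: payoffs 1, 3, 9 → best response C3.
Player 2 against Middle: payoffs 6, 1, 3 → best response C1.
Player 2 against Bottom: payoffs 2, 6, 0 → best response C2.
Mutual best responses: (Top, C3); (Middle, C1); (Bottom, C2).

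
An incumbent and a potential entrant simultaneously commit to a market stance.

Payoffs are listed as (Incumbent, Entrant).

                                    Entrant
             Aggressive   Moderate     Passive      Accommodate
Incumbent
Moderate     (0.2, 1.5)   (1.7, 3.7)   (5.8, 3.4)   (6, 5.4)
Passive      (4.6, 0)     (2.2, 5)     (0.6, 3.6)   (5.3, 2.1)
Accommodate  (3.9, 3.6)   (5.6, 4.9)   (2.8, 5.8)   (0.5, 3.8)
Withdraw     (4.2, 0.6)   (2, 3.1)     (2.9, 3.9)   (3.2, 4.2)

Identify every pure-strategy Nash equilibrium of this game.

(Moderate, Accommodate)

Incumbent against Aggressive: payoffs 0.2, 4.6, 3.9, 4.2 → best response Passive.
Incumbent against Moderate: payoffs 1.7, 2.2, 5.6, 2 → best response Accommodate.
Incumbent against Passive: payoffs 5.8, 0.6, 2.8, 2.9 → best response Moderate.
Incumbent against Accommodate: payoffs 6, 5.3, 0.5, 3.2 → best response Moderate.
Entrant against Moderate: payoffs 1.5, 3.7, 3.4, 5.4 → best response Accommodate.
Entrant against Passive: payoffs 0, 5, 3.6, 2.1 → best response Moderate.
Entrant against Accommodate: payoffs 3.6, 4.9, 5.8, 3.8 → best response Passive.
Entrant against Withdraw: payoffs 0.6, 3.1, 3.9, 4.2 → best response Accommodate.
Mutual best responses: (Moderate, Accommodate).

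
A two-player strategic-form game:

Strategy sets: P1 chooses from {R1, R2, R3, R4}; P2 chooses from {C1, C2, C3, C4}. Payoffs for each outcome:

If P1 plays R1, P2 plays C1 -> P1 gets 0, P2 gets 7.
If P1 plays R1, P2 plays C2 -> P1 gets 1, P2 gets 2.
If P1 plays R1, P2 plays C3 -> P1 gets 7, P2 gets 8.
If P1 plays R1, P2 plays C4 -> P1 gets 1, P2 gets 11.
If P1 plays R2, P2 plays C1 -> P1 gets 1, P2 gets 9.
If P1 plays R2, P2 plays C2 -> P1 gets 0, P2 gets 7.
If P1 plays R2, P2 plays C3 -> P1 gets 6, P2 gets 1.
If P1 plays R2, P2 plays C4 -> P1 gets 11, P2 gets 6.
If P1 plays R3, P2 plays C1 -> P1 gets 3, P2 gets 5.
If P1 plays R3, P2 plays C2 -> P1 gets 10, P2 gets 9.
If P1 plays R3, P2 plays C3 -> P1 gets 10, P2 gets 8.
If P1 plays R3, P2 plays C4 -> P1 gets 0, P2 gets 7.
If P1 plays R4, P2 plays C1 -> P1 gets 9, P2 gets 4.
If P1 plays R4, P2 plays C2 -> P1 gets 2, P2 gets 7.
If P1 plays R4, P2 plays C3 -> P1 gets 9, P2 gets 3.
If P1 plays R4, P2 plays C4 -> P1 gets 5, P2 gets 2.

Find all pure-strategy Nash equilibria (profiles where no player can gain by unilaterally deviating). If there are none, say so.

The unique pure-strategy Nash equilibrium is (R3, C2).

For each strategy profile, look for a profitable unilateral deviation.
(R1, C1): P1 can switch to R2 (0 → 1). Not NE.
(R1, C2): P1 can switch to R3 (1 → 10). Not NE.
(R1, C3): P1 can switch to R3 (7 → 10). Not NE.
(R1, C4): P1 can switch to R2 (1 → 11). Not NE.
(R2, C1): P1 can switch to R3 (1 → 3). Not NE.
(R2, C2): P1 can switch to R1 (0 → 1). Not NE.
(R2, C3): P1 can switch to R1 (6 → 7). Not NE.
(R2, C4): P2 can switch to C1 (6 → 9). Not NE.
(R3, C1): P1 can switch to R4 (3 → 9). Not NE.
(R3, C2): P1 gets 10, best alternative 2; P2 gets 9, best alternative 8. No profitable deviation — NE.
(R3, C3): P2 can switch to C2 (8 → 9). Not NE.
(The remaining 5 profiles each have a profitable deviation by the same check.)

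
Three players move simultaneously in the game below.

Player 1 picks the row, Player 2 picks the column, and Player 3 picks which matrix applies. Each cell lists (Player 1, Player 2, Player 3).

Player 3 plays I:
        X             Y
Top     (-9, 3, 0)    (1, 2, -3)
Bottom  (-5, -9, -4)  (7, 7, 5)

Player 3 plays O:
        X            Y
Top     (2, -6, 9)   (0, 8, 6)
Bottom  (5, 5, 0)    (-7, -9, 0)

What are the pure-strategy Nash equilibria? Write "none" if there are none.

For each player, find the best response to each opponent profile; mutual best responses are the pure NE.
Player 1 against (X, I): payoffs -9, -5 → best response Bottom.
Player 1 against (X, O): payoffs 2, 5 → best response Bottom.
Player 1 against (Y, I): payoffs 1, 7 → best response Bottom.
Player 1 against (Y, O): payoffs 0, -7 → best response Top.
Player 2 against (Top, I): payoffs 3, 2 → best response X.
Player 2 against (Top, O): payoffs -6, 8 → best response Y.
Player 2 against (Bottom, I): payoffs -9, 7 → best response Y.
Player 2 against (Bottom, O): payoffs 5, -9 → best response X.
Player 3 against (Top, X): payoffs 0, 9 → best response O.
Player 3 against (Top, Y): payoffs -3, 6 → best response O.
Player 3 against (Bottom, X): payoffs -4, 0 → best response O.
Player 3 against (Bottom, Y): payoffs 5, 0 → best response I.
Mutual best responses: (Top, Y, O); (Bottom, X, O); (Bottom, Y, I).

Pure-strategy Nash equilibria: (Top, Y, O) and (Bottom, X, O) and (Bottom, Y, I)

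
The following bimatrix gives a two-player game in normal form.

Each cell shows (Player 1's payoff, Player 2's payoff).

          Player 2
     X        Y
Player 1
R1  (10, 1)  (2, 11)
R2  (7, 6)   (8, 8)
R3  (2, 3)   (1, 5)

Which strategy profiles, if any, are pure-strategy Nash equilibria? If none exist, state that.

The unique pure-strategy Nash equilibrium is (R2, Y).

Player 1 against X: payoffs 10, 7, 2 → best response R1.
Player 1 against Y: payoffs 2, 8, 1 → best response R2.
Player 2 against R1: payoffs 1, 11 → best response Y.
Player 2 against R2: payoffs 6, 8 → best response Y.
Player 2 against R3: payoffs 3, 5 → best response Y.
Mutual best responses: (R2, Y).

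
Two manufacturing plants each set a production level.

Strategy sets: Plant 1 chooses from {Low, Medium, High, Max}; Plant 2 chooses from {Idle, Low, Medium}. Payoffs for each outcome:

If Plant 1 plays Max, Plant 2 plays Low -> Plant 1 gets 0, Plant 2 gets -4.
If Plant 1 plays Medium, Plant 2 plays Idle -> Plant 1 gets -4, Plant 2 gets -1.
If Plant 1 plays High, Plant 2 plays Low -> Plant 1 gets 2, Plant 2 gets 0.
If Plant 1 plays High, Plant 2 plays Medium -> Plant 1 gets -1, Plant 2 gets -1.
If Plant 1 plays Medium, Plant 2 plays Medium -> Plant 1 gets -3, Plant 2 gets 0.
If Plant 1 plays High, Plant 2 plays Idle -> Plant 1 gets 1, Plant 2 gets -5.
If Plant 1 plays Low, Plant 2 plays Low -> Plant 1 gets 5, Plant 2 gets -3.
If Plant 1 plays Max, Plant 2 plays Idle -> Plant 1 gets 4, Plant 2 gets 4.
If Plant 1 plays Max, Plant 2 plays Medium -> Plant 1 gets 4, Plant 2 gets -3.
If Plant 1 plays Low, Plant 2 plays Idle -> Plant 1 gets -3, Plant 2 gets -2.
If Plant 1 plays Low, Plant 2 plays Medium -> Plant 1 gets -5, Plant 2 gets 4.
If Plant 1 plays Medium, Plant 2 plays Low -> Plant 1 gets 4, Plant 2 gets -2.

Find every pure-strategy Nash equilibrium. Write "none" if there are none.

Pure NE: (Max, Idle)

Plant 1 against Idle: payoffs -3, -4, 1, 4 → best response Max.
Plant 1 against Low: payoffs 5, 4, 2, 0 → best response Low.
Plant 1 against Medium: payoffs -5, -3, -1, 4 → best response Max.
Plant 2 against Low: payoffs -2, -3, 4 → best response Medium.
Plant 2 against Medium: payoffs -1, -2, 0 → best response Medium.
Plant 2 against High: payoffs -5, 0, -1 → best response Low.
Plant 2 against Max: payoffs 4, -4, -3 → best response Idle.
Mutual best responses: (Max, Idle).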